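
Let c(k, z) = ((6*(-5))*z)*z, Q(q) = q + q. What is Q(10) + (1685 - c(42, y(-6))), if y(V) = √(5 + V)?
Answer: 1675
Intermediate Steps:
Q(q) = 2*q
c(k, z) = -30*z² (c(k, z) = (-30*z)*z = -30*z²)
Q(10) + (1685 - c(42, y(-6))) = 2*10 + (1685 - (-30)*(√(5 - 6))²) = 20 + (1685 - (-30)*(√(-1))²) = 20 + (1685 - (-30)*I²) = 20 + (1685 - (-30)*(-1)) = 20 + (1685 - 1*30) = 20 + (1685 - 30) = 20 + 1655 = 1675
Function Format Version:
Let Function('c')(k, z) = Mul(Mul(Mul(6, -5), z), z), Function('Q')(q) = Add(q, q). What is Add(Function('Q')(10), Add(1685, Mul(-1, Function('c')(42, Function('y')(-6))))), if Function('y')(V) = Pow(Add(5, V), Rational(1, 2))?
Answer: 1675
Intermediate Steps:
Function('Q')(q) = Mul(2, q)
Function('c')(k, z) = Mul(-30, Pow(z, 2)) (Function('c')(k, z) = Mul(Mul(-30, z), z) = Mul(-30, Pow(z, 2)))
Add(Function('Q')(10), Add(1685, Mul(-1, Function('c')(42, Function('y')(-6))))) = Add(Mul(2, 10), Add(1685, Mul(-1, Mul(-30, Pow(Pow(Add(5, -6), Rational(1, 2)), 2))))) = Add(20, Add(1685, Mul(-1, Mul(-30, Pow(Pow(-1, Rational(1, 2)), 2))))) = Add(20, Add(1685, Mul(-1, Mul(-30, Pow(I, 2))))) = Add(20, Add(1685, Mul(-1, Mul(-30, -1)))) = Add(20, Add(1685, Mul(-1, 30))) = Add(20, Add(1685, -30)) = Add(20, 1655) = 1675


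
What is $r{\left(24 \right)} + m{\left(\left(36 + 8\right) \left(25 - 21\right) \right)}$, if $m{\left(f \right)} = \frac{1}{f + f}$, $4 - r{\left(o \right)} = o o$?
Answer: $- \frac{201343}{352} \approx -572.0$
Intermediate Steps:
$r{\left(o \right)} = 4 - o^{2}$ ($r{\left(o \right)} = 4 - o o = 4 - o^{2}$)
$m{\left(f \right)} = \frac{1}{2 f}$
$r{\left(24 \right)} + m{\left(\left(36 + 8\right) \left(25 - 21\right) \right)} = \left(4 - 24^{2}\right) + \frac{1}{2 \left(36 + 8\right) \left(25 - 21\right)} = \left(4 - 576\right) + \frac{1}{2 \cdot 44 \cdot 4} = \left(4 - 576\right) + \frac{1}{2 \cdot 176} = -572 + \frac{1}{2} \cdot \frac{1}{176} = -572 + \frac{1}{352} = - \frac{201343}{352}$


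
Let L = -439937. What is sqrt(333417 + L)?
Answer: 2*I*sqrt(26630) ≈ 326.37*I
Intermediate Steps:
sqrt(333417 + L) = sqrt(333417 - 439937) = sqrt(-106520) = 2*I*sqrt(26630)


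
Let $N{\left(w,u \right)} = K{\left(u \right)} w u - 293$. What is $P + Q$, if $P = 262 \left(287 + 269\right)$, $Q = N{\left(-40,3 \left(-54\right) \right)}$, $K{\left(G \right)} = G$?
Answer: $-904381$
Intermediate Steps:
$N{\left(w,u \right)} = -293 + w u^{2}$ ($N{\left(w,u \right)} = u w u - 293 = w u^{2} - 293 = -293 + w u^{2}$)
$Q = -1050053$ ($Q = -293 - 40 \left(3 \left(-54\right)\right)^{2} = -293 - 40 \left(-162\right)^{2} = -293 - 1049760 = -1050053$)
$P = 145672$ ($P = 262 \cdot 556 = 145672$)
$P + Q = 145672 - 1050053 = -904381$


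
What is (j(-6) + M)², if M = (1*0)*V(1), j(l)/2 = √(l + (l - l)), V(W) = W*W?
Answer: -24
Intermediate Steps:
V(W) = W²
j(l) = 2*√l (j(l) = 2*√(l + (l - l)) = 2*√(l + 0) = 2*√l)
M = 0 (M = (1*0)*1² = 0*1 = 0)
(j(-6) + M)² = (2*√(-6) + 0)² = (2*(I*√6) + 0)² = (2*I*√6 + 0)² = (2*I*√6)² = -24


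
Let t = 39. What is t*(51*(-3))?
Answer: -5967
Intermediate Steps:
t*(51*(-3)) = 39*(51*(-3)) = 39*(-153) = -5967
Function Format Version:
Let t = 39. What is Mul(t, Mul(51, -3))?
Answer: -5967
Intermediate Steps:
Mul(t, Mul(51, -3)) = Mul(39, Mul(51, -3)) = Mul(39, -153) = -5967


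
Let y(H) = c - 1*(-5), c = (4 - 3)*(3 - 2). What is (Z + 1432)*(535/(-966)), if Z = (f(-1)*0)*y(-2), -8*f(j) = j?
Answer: -383060/483 ≈ -793.08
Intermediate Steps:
c = 1 (c = 1*1 = 1)
y(H) = 6 (y(H) = 1 - 1*(-5) = 1 + 5 = 6)
f(j) = -j/8
Z = 0 (Z = (-⅛*(-1)*0)*6 = ((⅛)*0)*6 = 0*6 = 0)
(Z + 1432)*(535/(-966)) = (0 + 1432)*(535/(-966)) = 1432*(535*(-1/966)) = 1432*(-535/966) = -383060/483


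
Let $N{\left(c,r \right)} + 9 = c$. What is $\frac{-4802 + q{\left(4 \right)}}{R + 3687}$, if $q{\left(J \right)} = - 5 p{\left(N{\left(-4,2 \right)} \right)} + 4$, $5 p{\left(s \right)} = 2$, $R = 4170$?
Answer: $- \frac{1600}{2619} \approx -0.61092$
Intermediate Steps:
$N{\left(c,r \right)} = -9 + c$
$p{\left(s \right)} = \frac{2}{5}$ ($p{\left(s \right)} = \frac{1}{5} \cdot 2 = \frac{2}{5}$)
$q{\left(J \right)} = 2$ ($q{\left(J \right)} = \left(-5\right) \frac{2}{5} + 4 = -2 + 4 = 2$)
$\frac{-4802 + q{\left(4 \right)}}{R + 3687} = \frac{-4802 + 2}{4170 + 3687} = - \frac{4800}{7857} = \left(-4800\right) \frac{1}{7857} = - \frac{1600}{2619}$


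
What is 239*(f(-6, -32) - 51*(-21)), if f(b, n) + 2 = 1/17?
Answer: 4343586/17 ≈ 2.5551e+5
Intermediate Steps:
f(b, n) = -33/17 (f(b, n) = -2 + 1/17 = -33/17)
239*(f(-6, -32) - 51*(-21)) = 239*(-33/17 - 51*(-21)) = 239*(-33/17 + 1071) = 239*(18174/17) = 4343586/17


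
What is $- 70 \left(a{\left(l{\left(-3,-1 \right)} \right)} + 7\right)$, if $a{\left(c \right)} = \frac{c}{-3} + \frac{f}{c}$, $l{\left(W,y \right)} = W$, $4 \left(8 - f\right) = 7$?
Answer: $- \frac{2485}{6} \approx -414.17$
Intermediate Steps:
$f = \frac{25}{4}$ ($f = 8 - \frac{7}{4} = \frac{25}{4} \approx 6.25$)
$a{\left(c \right)} = - \frac{c}{3} + \frac{25}{4 c}$ ($a{\left(c \right)} = \frac{c}{-3} + \frac{25}{4 c} = c \left(- \frac{1}{3}\right) + \frac{25}{4 c} = - \frac{c}{3} + \frac{25}{4 c}$)
$- 70 \left(a{\left(l{\left(-3,-1 \right)} \right)} + 7\right) = - 70 \left(\left(\left(- \frac{1}{3}\right) \left(-3\right) + \frac{25}{4 \left(-3\right)}\right) + 7\right) = - 70 \left(\left(1 + \frac{25}{4} \left(- \frac{1}{3}\right)\right) + 7\right) = - 70 \left(\left(1 - \frac{25}{12}\right) + 7\right) = - 70 \left(- \frac{13}{12} + 7\right) = \left(-70\right) \frac{71}{12} = - \frac{2485}{6}$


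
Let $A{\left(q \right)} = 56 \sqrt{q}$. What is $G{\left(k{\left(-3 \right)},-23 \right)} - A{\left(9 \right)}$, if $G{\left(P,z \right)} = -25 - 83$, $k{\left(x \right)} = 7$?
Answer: $-276$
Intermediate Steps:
$G{\left(P,z \right)} = -108$
$G{\left(k{\left(-3 \right)},-23 \right)} - A{\left(9 \right)} = -108 - 56 \sqrt{9} = -108 - 56 \cdot 3 = -108 - 168 = -276$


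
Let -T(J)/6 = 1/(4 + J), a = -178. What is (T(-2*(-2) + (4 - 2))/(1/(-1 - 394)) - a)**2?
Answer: 172225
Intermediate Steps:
T(J) = -6/(4 + J)
(T(-2*(-2) + (4 - 2))/(1/(-1 - 394)) - a)**2 = ((-6/(4 + (-2*(-2) + (4 - 2))))/(1/(-1 - 394)) - 1*(-178))**2 = ((-6/(4 + (4 + 2)))/(1/(-395)) + 178)**2 = ((-6/(4 + 6))/(-1/395) + 178)**2 = (-6/10*(-395) + 178)**2 = (-6*1/10*(-395) + 178)**2 = (-3/5*(-395) + 178)**2 = (237 + 178)**2 = 415**2 = 172225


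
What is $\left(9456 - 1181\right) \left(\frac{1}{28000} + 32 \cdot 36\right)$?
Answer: $\frac{10676736331}{1120} \approx 9.5328 \cdot 10^{6}$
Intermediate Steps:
$\left(9456 - 1181\right) \left(\frac{1}{28000} + 32 \cdot 36\right) = 8275 \left(\frac{1}{28000} + 1152\right) = 8275 \cdot \frac{32256001}{28000} = \frac{10676736331}{1120}$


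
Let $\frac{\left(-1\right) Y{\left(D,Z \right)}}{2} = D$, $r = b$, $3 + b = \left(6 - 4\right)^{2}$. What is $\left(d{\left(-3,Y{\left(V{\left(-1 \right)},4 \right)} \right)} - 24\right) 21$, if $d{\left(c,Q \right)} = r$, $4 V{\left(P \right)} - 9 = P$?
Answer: $-483$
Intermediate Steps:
$b = 1$ ($b = -3 + \left(6 - 4\right)^{2} = -3 + 2^{2} = -3 + 4 = 1$)
$V{\left(P \right)} = \frac{9}{4} + \frac{P}{4}$
$r = 1$
$Y{\left(D,Z \right)} = - 2 D$
$d{\left(c,Q \right)} = 1$
$\left(d{\left(-3,Y{\left(V{\left(-1 \right)},4 \right)} \right)} - 24\right) 21 = \left(1 - 24\right) 21 = \left(-23\right) 21 = -483$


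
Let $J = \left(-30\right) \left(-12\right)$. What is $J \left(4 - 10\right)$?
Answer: $-2160$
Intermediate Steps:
$J = 360$
$J \left(4 - 10\right) = 360 \left(4 - 10\right) = 360 \left(-6\right) = -2160$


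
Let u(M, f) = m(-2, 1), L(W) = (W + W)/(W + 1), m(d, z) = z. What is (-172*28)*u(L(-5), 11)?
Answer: -4816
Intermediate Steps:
L(W) = 2*W/(1 + W) (L(W) = (2*W)/(1 + W) = 2*W/(1 + W))
u(M, f) = 1
(-172*28)*u(L(-5), 11) = -172*28*1 = -4816*1 = -4816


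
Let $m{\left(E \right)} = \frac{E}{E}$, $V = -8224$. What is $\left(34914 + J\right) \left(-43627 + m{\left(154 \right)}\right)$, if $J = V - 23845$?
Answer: $-124115970$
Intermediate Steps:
$J = -32069$ ($J = -8224 - 23845 = -32069$)
$m{\left(E \right)} = 1$
$\left(34914 + J\right) \left(-43627 + m{\left(154 \right)}\right) = \left(34914 - 32069\right) \left(-43627 + 1\right) = 2845 \left(-43626\right) = -124115970$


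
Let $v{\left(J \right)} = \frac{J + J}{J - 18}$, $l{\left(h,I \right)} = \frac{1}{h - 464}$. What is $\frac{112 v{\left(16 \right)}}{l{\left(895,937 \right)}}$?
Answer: $-772352$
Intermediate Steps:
$l{\left(h,I \right)} = \frac{1}{-464 + h}$
$v{\left(J \right)} = \frac{2 J}{-18 + J}$
$\frac{112 v{\left(16 \right)}}{l{\left(895,937 \right)}} = \frac{112 \cdot 2 \cdot 16 \frac{1}{-18 + 16}}{\frac{1}{-464 + 895}} = \frac{112 \cdot 2 \cdot 16 \frac{1}{-2}}{\frac{1}{431}} = 112 \cdot 2 \cdot 16 \left(- \frac{1}{2}\right) \frac{1}{\frac{1}{431}} = 112 \left(-16\right) 431 = \left(-1792\right) 431 = -772352$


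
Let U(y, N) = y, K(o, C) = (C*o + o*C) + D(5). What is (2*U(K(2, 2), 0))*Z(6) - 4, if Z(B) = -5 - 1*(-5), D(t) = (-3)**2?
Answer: -4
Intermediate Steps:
D(t) = 9
K(o, C) = 9 + 2*C*o (K(o, C) = (C*o + o*C) + 9 = (C*o + C*o) + 9 = 2*C*o + 9 = 9 + 2*C*o)
Z(B) = 0 (Z(B) = -5 + 5 = 0)
(2*U(K(2, 2), 0))*Z(6) - 4 = (2*(9 + 2*2*2))*0 - 4 = (2*(9 + 8))*0 - 4 = (2*17)*0 - 4 = 34*0 - 4 = 0 - 4 = -4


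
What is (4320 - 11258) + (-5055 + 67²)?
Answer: -7504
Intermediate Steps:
(4320 - 11258) + (-5055 + 67²) = -6938 + (-5055 + 4489) = -6938 - 566 = -7504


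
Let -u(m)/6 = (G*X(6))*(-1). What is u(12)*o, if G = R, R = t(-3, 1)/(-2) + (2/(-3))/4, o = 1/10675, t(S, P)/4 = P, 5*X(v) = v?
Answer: -78/53375 ≈ -0.0014614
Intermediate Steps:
X(v) = v/5
t(S, P) = 4*P
o = 1/10675 ≈ 9.3677e-5
R = -13/6 (R = (4*1)/(-2) + (2/(-3))/4 = 4*(-½) + (2*(-⅓))*(¼) = -2 - ⅔*¼ = -2 - ⅙ = -13/6 ≈ -2.1667)
G = -13/6 ≈ -2.1667
u(m) = -78/5 (u(m) = -6*(-13*6/30)*(-1) = -6*(-13/6*6/5)*(-1) = -(-78)*(-1)/5 = -6*13/5 = -78/5)
u(12)*o = -78/5*1/10675 = -78/53375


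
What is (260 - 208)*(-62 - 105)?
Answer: -8684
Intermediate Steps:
(260 - 208)*(-62 - 105) = 52*(-167) = -8684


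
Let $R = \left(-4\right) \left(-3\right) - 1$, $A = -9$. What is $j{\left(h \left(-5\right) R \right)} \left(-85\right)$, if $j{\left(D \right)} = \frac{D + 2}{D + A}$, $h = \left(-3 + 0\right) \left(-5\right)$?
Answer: $- \frac{69955}{834} \approx -83.879$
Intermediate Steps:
$h = 15$ ($h = \left(-3\right) \left(-5\right) = 15$)
$R = 11$ ($R = 12 - 1 = 11$)
$j{\left(D \right)} = \frac{2 + D}{-9 + D}$ ($j{\left(D \right)} = \frac{D + 2}{D - 9} = \frac{2 + D}{-9 + D}$)
$j{\left(h \left(-5\right) R \right)} \left(-85\right) = \frac{2 + 15 \left(-5\right) 11}{-9 + 15 \left(-5\right) 11} \left(-85\right) = \frac{2 - 825}{-9 - 825} \left(-85\right) = \frac{1}{-834} \left(-823\right) \left(-85\right) = \left(- \frac{1}{834}\right) \left(-823\right) \left(-85\right) = \frac{823}{834} \left(-85\right) = - \frac{69955}{834}$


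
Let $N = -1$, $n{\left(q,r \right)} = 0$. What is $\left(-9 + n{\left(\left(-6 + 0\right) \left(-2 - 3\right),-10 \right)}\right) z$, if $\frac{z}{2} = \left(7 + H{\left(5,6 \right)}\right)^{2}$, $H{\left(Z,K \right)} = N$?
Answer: $-648$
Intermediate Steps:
$H{\left(Z,K \right)} = -1$
$z = 72$ ($z = 2 \left(7 - 1\right)^{2} = 2 \cdot 6^{2} = 2 \cdot 36 = 72$)
$\left(-9 + n{\left(\left(-6 + 0\right) \left(-2 - 3\right),-10 \right)}\right) z = \left(-9 + 0\right) 72 = \left(-9\right) 72 = -648$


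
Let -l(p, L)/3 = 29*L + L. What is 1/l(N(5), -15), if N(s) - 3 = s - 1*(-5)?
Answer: 1/1350 ≈ 0.00074074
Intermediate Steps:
N(s) = 8 + s (N(s) = 3 + (s - 1*(-5)) = 3 + (s + 5) = 3 + (5 + s) = 8 + s)
l(p, L) = -90*L (l(p, L) = -3*(29*L + L) = -90*L)
1/l(N(5), -15) = 1/(-90*(-15)) = 1/1350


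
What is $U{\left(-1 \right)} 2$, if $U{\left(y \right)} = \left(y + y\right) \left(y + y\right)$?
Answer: $8$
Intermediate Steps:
$U{\left(y \right)} = 4 y^{2}$ ($U{\left(y \right)} = 2 y 2 y = 4 y^{2}$)
$U{\left(-1 \right)} 2 = 4 \left(-1\right)^{2} \cdot 2 = 4 \cdot 1 \cdot 2 = 4 \cdot 2 = 8$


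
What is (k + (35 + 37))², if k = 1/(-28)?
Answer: 4060225/784 ≈ 5178.9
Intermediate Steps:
k = -1/28 ≈ -0.035714
(k + (35 + 37))² = (-1/28 + (35 + 37))² = (-1/28 + 72)² = (2015/28)² = 4060225/784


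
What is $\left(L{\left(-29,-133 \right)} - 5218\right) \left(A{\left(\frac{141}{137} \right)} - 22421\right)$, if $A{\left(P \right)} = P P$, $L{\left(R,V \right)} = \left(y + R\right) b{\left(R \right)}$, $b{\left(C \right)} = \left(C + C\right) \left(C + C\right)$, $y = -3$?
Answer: $\frac{47493997901688}{18769} \approx 2.5304 \cdot 10^{9}$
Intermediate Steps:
$b{\left(C \right)} = 4 C^{2}$ ($b{\left(C \right)} = 2 C 2 C = 4 C^{2}$)
$L{\left(R,V \right)} = 4 R^{2} \left(-3 + R\right)$ ($L{\left(R,V \right)} = \left(-3 + R\right) 4 R^{2} = 4 R^{2} \left(-3 + R\right)$)
$A{\left(P \right)} = P^{2}$
$\left(L{\left(-29,-133 \right)} - 5218\right) \left(A{\left(\frac{141}{137} \right)} - 22421\right) = \left(4 \left(-29\right)^{2} \left(-3 - 29\right) - 5218\right) \left(\left(\frac{141}{137}\right)^{2} - 22421\right) = \left(4 \cdot 841 \left(-32\right) - 5218\right) \left(\left(141 \cdot \frac{1}{137}\right)^{2} - 22421\right) = \left(-107648 - 5218\right) \left(\left(\frac{141}{137}\right)^{2} - 22421\right) = - 112866 \left(\frac{19881}{18769} - 22421\right) = \left(-112866\right) \left(- \frac{420799868}{18769}\right) = \frac{47493997901688}{18769}$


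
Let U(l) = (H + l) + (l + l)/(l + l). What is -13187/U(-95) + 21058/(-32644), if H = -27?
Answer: 213964205/1974962 ≈ 108.34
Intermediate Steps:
U(l) = -26 + l (U(l) = (-27 + l) + (l + l)/(l + l) = (-27 + l) + (2*l)/((2*l)) = (-27 + l) + (2*l)*(1/(2*l)) = (-27 + l) + 1 = -26 + l)
-13187/U(-95) + 21058/(-32644) = -13187/(-26 - 95) + 21058/(-32644) = -13187/(-121) + 21058*(-1/32644) = -13187*(-1/121) - 10529/16322 = 13187/121 - 10529/16322 = 213964205/1974962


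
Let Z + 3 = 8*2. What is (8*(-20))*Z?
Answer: -2080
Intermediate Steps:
Z = 13 (Z = -3 + 8*2 = -3 + 16 = 13)
(8*(-20))*Z = (8*(-20))*13 = -160*13 = -2080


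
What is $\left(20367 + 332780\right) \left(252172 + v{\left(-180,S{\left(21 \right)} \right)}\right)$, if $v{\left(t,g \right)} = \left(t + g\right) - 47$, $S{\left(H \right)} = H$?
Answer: $88981037002$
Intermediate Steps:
$v{\left(t,g \right)} = -47 + g + t$ ($v{\left(t,g \right)} = \left(g + t\right) - 47 = -47 + g + t$)
$\left(20367 + 332780\right) \left(252172 + v{\left(-180,S{\left(21 \right)} \right)}\right) = \left(20367 + 332780\right) \left(252172 - 206\right) = 353147 \left(252172 - 206\right) = 353147 \cdot 251966 = 88981037002$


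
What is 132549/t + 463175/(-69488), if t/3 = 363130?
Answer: -82561274723/12616588720 ≈ -6.5439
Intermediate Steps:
t = 1089390 (t = 3*363130 = 1089390)
132549/t + 463175/(-69488) = 132549/1089390 + 463175/(-69488) = 132549*(1/1089390) + 463175*(-1/69488) = 44183/363130 - 463175/69488 = -82561274723/12616588720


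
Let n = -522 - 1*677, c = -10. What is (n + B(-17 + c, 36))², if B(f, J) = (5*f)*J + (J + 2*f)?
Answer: 36929929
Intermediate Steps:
n = -1199 (n = -522 - 677 = -1199)
B(f, J) = J + 2*f + 5*J*f (B(f, J) = 5*J*f + (J + 2*f) = J + 2*f + 5*J*f)
(n + B(-17 + c, 36))² = (-1199 + (36 + 2*(-17 - 10) + 5*36*(-17 - 10)))² = (-1199 + (36 + 2*(-27) + 5*36*(-27)))² = (-1199 + (36 - 54 - 4860))² = (-1199 - 4878)² = (-6077)² = 36929929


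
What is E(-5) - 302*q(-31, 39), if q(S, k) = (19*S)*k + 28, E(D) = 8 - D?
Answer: 6928799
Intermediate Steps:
q(S, k) = 28 + 19*S*k (q(S, k) = 19*S*k + 28 = 28 + 19*S*k)
E(-5) - 302*q(-31, 39) = (8 - 1*(-5)) - 302*(28 + 19*(-31)*39) = (8 + 5) - 302*(28 - 22971) = 13 - 302*(-22943) = 13 + 6928786 = 6928799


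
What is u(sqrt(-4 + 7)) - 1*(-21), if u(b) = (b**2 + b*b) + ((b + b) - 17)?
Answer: 10 + 2*sqrt(3) ≈ 13.464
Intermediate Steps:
u(b) = -17 + 2*b + 2*b**2 (u(b) = (b**2 + b**2) + (2*b - 17) = 2*b**2 + (-17 + 2*b) = -17 + 2*b + 2*b**2)
u(sqrt(-4 + 7)) - 1*(-21) = (-17 + 2*sqrt(-4 + 7) + 2*(sqrt(-4 + 7))**2) - 1*(-21) = (-17 + 2*sqrt(3) + 2*(sqrt(3))**2) + 21 = (-17 + 2*sqrt(3) + 2*3) + 21 = (-17 + 2*sqrt(3) + 6) + 21 = (-11 + 2*sqrt(3)) + 21 = 10 + 2*sqrt(3)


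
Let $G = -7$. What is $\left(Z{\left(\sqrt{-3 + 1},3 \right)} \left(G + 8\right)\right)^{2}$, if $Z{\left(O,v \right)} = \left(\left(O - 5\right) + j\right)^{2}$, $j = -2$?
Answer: $\left(7 - i \sqrt{2}\right)^{4} \approx 1817.0 - 1861.1 i$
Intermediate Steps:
$Z{\left(O,v \right)} = \left(-7 + O\right)^{2}$ ($Z{\left(O,v \right)} = \left(\left(O - 5\right) - 2\right)^{2} = \left(\left(-5 + O\right) - 2\right)^{2} = \left(-7 + O\right)^{2}$)
$\left(Z{\left(\sqrt{-3 + 1},3 \right)} \left(G + 8\right)\right)^{2} = \left(\left(-7 + \sqrt{-3 + 1}\right)^{2} \left(-7 + 8\right)\right)^{2} = \left(\left(-7 + \sqrt{-2}\right)^{2} \cdot 1\right)^{2} = \left(\left(-7 + i \sqrt{2}\right)^{2} \cdot 1\right)^{2} = \left(\left(-7 + i \sqrt{2}\right)^{2}\right)^{2} = \left(-7 + i \sqrt{2}\right)^{4}$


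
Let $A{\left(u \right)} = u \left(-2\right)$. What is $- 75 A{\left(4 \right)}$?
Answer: $600$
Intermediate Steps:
$A{\left(u \right)} = - 2 u$
$- 75 A{\left(4 \right)} = - 75 \left(\left(-2\right) 4\right) = \left(-75\right) \left(-8\right) = 600$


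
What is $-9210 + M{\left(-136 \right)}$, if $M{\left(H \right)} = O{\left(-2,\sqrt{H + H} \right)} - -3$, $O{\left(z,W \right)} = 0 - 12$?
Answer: $-9219$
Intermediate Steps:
$O{\left(z,W \right)} = -12$ ($O{\left(z,W \right)} = 0 - 12 = -12$)
$M{\left(H \right)} = -9$ ($M{\left(H \right)} = -12 - -3 = -12 + 3 = -9$)
$-9210 + M{\left(-136 \right)} = -9210 - 9 = -9219$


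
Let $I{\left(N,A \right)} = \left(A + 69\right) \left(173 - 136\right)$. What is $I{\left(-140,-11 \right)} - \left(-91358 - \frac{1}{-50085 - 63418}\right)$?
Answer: $\frac{10612984511}{113503} \approx 93504.0$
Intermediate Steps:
$I{\left(N,A \right)} = 2553 + 37 A$ ($I{\left(N,A \right)} = \left(69 + A\right) 37 = 2553 + 37 A$)
$I{\left(-140,-11 \right)} - \left(-91358 - \frac{1}{-50085 - 63418}\right) = \left(2553 + 37 \left(-11\right)\right) - \left(-91358 - \frac{1}{-50085 - 63418}\right) = \left(2553 - 407\right) - \left(-91358 - \frac{1}{-113503}\right) = 2146 - \left(-91358 - - \frac{1}{113503}\right) = 2146 - \left(-91358 + \frac{1}{113503}\right) = 2146 - - \frac{10369407073}{113503} = 2146 + \frac{10369407073}{113503} = \frac{10612984511}{113503}$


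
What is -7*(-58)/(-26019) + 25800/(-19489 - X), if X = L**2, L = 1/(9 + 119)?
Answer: -1589722513466/1186867007109 ≈ -1.3394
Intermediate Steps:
L = 1/128 ≈ 0.0078125
X = 1/16384 (X = (1/128)**2 = 1/16384 ≈ 6.1035e-5)
-7*(-58)/(-26019) + 25800/(-19489 - X) = -7*(-58)/(-26019) + 25800/(-19489 - 1*1/16384) = 406*(-1/26019) + 25800/(-19489 - 1/16384) = -58/3717 + 25800/(-319307777/16384) = -58/3717 + 25800*(-16384/319307777) = -58/3717 - 422707200/319307777 = -1589722513466/1186867007109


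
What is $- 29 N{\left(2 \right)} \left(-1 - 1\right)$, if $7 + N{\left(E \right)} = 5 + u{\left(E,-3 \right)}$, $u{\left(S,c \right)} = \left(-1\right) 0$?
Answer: $-116$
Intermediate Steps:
$u{\left(S,c \right)} = 0$
$N{\left(E \right)} = -2$ ($N{\left(E \right)} = -7 + \left(5 + 0\right) = -7 + 5 = -2$)
$- 29 N{\left(2 \right)} \left(-1 - 1\right) = \left(-29\right) \left(-2\right) \left(-1 - 1\right) = 58 \left(-1 - 1\right) = 58 \left(-2\right) = -116$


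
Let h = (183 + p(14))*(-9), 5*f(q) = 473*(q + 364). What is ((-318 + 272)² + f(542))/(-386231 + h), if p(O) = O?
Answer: -219559/970010 ≈ -0.22635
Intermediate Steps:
f(q) = 172172/5 + 473*q/5 (f(q) = (473*(q + 364))/5 = (473*(364 + q))/5 = (172172 + 473*q)/5 = 172172/5 + 473*q/5)
h = -1773 (h = (183 + 14)*(-9) = 197*(-9) = -1773)
((-318 + 272)² + f(542))/(-386231 + h) = ((-318 + 272)² + (172172/5 + (473/5)*542))/(-386231 - 1773) = ((-46)² + (172172/5 + 256366/5))/(-388004) = (2116 + 428538/5)*(-1/388004) = (439118/5)*(-1/388004) = -219559/970010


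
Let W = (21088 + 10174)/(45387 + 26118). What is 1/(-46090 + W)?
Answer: -10215/470804884 ≈ -2.1697e-5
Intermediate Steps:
W = 4466/10215 (W = 31262/71505 = 31262*(1/71505) = 4466/10215 ≈ 0.43720)
1/(-46090 + W) = 1/(-46090 + 4466/10215) = 1/(-470804884/10215) = -10215/470804884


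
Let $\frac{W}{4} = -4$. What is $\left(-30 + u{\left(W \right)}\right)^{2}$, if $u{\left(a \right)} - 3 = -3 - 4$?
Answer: $1156$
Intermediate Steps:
$W = -16$ ($W = 4 \left(-4\right) = -16$)
$u{\left(a \right)} = -4$ ($u{\left(a \right)} = 3 - 7 = -4$)
$\left(-30 + u{\left(W \right)}\right)^{2} = \left(-30 - 4\right)^{2} = \left(-34\right)^{2} = 1156$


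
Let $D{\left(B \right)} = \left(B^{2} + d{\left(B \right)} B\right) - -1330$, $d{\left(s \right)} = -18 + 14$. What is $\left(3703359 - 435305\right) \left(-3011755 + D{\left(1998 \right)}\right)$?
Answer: $3181734889698$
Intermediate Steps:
$d{\left(s \right)} = -4$
$D{\left(B \right)} = 1330 + B^{2} - 4 B$ ($D{\left(B \right)} = \left(B^{2} - 4 B\right) - -1330 = \left(B^{2} - 4 B\right) + 1330 = 1330 + B^{2} - 4 B$)
$\left(3703359 - 435305\right) \left(-3011755 + D{\left(1998 \right)}\right) = \left(3703359 - 435305\right) \left(-3011755 + \left(1330 + 1998^{2} - 7992\right)\right) = 3268054 \left(-3011755 + \left(1330 + 3992004 - 7992\right)\right) = 3268054 \left(-3011755 + 3985342\right) = 3268054 \cdot 973587 = 3181734889698$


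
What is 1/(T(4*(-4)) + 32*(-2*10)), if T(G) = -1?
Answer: -1/641 ≈ -0.0015601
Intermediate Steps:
1/(T(4*(-4)) + 32*(-2*10)) = 1/(-1 + 32*(-2*10)) = 1/(-1 + 32*(-20)) = 1/(-1 - 640) = 1/(-641) = -1/641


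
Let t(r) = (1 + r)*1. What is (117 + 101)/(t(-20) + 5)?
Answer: -109/7 ≈ -15.571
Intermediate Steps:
t(r) = 1 + r
(117 + 101)/(t(-20) + 5) = (117 + 101)/((1 - 20) + 5) = 218/(-19 + 5) = 218/(-14) = 218*(-1/14) = -109/7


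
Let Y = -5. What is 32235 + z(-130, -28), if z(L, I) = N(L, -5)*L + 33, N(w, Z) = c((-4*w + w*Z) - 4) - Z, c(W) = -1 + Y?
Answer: 32398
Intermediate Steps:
c(W) = -6 (c(W) = -1 - 5 = -6)
N(w, Z) = -6 - Z
z(L, I) = 33 - L (z(L, I) = (-6 - 1*(-5))*L + 33 = (-6 + 5)*L + 33 = -L + 33 = 33 - L)
32235 + z(-130, -28) = 32235 + (33 - 1*(-130)) = 32235 + (33 + 130) = 32235 + 163 = 32398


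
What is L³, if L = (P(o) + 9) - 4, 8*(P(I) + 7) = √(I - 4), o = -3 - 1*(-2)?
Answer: (-16 + I*√5)³/512 ≈ -7.5313 + 3.3323*I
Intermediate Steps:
o = -1 (o = -3 + 2 = -1)
P(I) = -7 + √(-4 + I)/8 (P(I) = -7 + √(I - 4)/8 = -7 + √(-4 + I)/8)
L = -2 + I*√5/8 (L = ((-7 + √(-4 - 1)/8) + 9) - 4 = ((-7 + √(-5)/8) + 9) - 4 = ((-7 + (I*√5)/8) + 9) - 4 = ((-7 + I*√5/8) + 9) - 4 = (2 + I*√5/8) - 4 = -2 + I*√5/8 ≈ -2.0 + 0.27951*I)
L³ = (-2 + I*√5/8)³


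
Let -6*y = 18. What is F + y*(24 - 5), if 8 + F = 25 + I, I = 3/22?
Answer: -877/22 ≈ -39.864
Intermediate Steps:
y = -3 (y = -1/6*18 = -3)
I = 3/22 (I = 3*(1/22) = 3/22 ≈ 0.13636)
F = 377/22 (F = -8 + (25 + 3/22) = -8 + 553/22 = 377/22 ≈ 17.136)
F + y*(24 - 5) = 377/22 - 3*(24 - 5) = 377/22 - 3*19 = 377/22 - 57 = -877/22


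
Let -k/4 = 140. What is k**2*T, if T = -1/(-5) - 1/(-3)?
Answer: 501760/3 ≈ 1.6725e+5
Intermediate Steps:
k = -560 (k = -4*140 = -560)
T = 8/15 (T = -1*(-1/5) - 1*(-1/3) = 1/5 + 1/3 = 8/15 ≈ 0.53333)
k**2*T = (-560)**2*(8/15) = 313600*(8/15) = 501760/3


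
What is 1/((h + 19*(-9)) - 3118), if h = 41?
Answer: -1/3248 ≈ -0.00030788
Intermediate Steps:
1/((h + 19*(-9)) - 3118) = 1/((41 + 19*(-9)) - 3118) = 1/((41 - 171) - 3118) = 1/(-130 - 3118) = 1/(-3248) = -1/3248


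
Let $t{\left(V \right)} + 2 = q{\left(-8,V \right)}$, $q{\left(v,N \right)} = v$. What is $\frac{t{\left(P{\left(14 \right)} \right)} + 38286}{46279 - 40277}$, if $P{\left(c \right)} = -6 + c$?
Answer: $\frac{19138}{3001} \approx 6.3772$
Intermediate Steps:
$t{\left(V \right)} = -10$ ($t{\left(V \right)} = -2 - 8 = -10$)
$\frac{t{\left(P{\left(14 \right)} \right)} + 38286}{46279 - 40277} = \frac{-10 + 38286}{46279 - 40277} = \frac{38276}{6002} = 38276 \cdot \frac{1}{6002} = \frac{19138}{3001}$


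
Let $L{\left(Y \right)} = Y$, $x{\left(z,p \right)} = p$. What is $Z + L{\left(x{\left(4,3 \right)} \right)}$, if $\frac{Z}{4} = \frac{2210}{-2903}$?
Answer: $- \frac{131}{2903} \approx -0.045126$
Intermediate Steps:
$Z = - \frac{8840}{2903}$ ($Z = 4 \frac{2210}{-2903} = 4 \cdot 2210 \left(- \frac{1}{2903}\right) = 4 \left(- \frac{2210}{2903}\right) = - \frac{8840}{2903} \approx -3.0451$)
$Z + L{\left(x{\left(4,3 \right)} \right)} = - \frac{8840}{2903} + 3 = - \frac{131}{2903}$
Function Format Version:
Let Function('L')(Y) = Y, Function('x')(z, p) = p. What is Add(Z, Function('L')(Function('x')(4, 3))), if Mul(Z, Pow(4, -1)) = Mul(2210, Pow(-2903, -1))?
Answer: Rational(-131, 2903) ≈ -0.045126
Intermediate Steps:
Z = Rational(-8840, 2903) (Z = Mul(4, Mul(2210, Pow(-2903, -1))) = Mul(4, Mul(2210, Rational(-1, 2903))) = Mul(4, Rational(-2210, 2903)) = Rational(-8840, 2903) ≈ -3.0451)
Add(Z, Function('L')(Function('x')(4, 3))) = Add(Rational(-8840, 2903), 3) = Rational(-131, 2903)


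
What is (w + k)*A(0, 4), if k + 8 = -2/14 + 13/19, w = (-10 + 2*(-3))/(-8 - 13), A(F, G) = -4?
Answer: 10688/399 ≈ 26.787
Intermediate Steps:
w = 16/21 (w = (-10 - 6)/(-21) = -16*(-1/21) = 16/21 ≈ 0.76190)
k = -992/133 (k = -8 + (-2/14 + 13/19) = -8 + (-2*1/14 + 13*(1/19)) = -8 + (-1/7 + 13/19) = -8 + 72/133 = -992/133 ≈ -7.4586)
(w + k)*A(0, 4) = (16/21 - 992/133)*(-4) = -2672/399*(-4) = 10688/399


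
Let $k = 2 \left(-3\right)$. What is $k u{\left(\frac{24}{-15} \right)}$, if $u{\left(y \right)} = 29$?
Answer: $-174$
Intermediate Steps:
$k = -6$
$k u{\left(\frac{24}{-15} \right)} = \left(-6\right) 29 = -174$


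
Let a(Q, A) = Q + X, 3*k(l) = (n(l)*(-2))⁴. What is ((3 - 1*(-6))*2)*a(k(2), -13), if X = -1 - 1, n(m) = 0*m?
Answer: -36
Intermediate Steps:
n(m) = 0
X = -2
k(l) = 0 (k(l) = (0*(-2))⁴/3 = (⅓)*0⁴ = (⅓)*0 = 0)
a(Q, A) = -2 + Q (a(Q, A) = Q - 2 = -2 + Q)
((3 - 1*(-6))*2)*a(k(2), -13) = ((3 - 1*(-6))*2)*(-2 + 0) = ((3 + 6)*2)*(-2) = (9*2)*(-2) = 18*(-2) = -36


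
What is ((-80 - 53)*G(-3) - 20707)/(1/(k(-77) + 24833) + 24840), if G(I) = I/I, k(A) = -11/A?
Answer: -3622658880/4317986887 ≈ -0.83897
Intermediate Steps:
G(I) = 1
((-80 - 53)*G(-3) - 20707)/(1/(k(-77) + 24833) + 24840) = ((-80 - 53)*1 - 20707)/(1/(-11/(-77) + 24833) + 24840) = (-133*1 - 20707)/(1/(-11*(-1/77) + 24833) + 24840) = (-133 - 20707)/(1/(⅐ + 24833) + 24840) = -20840/(1/(173832/7) + 24840) = -20840/(7/173832 + 24840) = -20840/4317986887/173832 = -20840*173832/4317986887 = -3622658880/4317986887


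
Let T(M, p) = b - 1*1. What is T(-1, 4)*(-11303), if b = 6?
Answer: -56515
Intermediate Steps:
T(M, p) = 5 (T(M, p) = 6 - 1*1 = 6 - 1 = 5)
T(-1, 4)*(-11303) = 5*(-11303) = -56515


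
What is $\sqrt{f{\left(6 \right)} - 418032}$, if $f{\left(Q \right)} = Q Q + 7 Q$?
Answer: $i \sqrt{417954} \approx 646.49 i$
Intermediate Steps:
$f{\left(Q \right)} = Q^{2} + 7 Q$
$\sqrt{f{\left(6 \right)} - 418032} = \sqrt{6 \left(7 + 6\right) - 418032} = \sqrt{6 \cdot 13 - 418032} = \sqrt{78 - 418032} = \sqrt{-417954} = i \sqrt{417954}$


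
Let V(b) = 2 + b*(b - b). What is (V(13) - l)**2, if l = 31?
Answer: 841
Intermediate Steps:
V(b) = 2 (V(b) = 2 + b*0 = 2 + 0 = 2)
(V(13) - l)**2 = (2 - 1*31)**2 = (2 - 31)**2 = (-29)**2 = 841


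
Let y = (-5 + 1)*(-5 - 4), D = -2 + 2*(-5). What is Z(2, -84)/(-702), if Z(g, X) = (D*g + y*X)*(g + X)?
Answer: -41656/117 ≈ -356.03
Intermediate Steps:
D = -12 (D = -2 - 10 = -12)
y = 36 (y = -4*(-9) = 36)
Z(g, X) = (X + g)*(-12*g + 36*X) (Z(g, X) = (-12*g + 36*X)*(g + X) = (-12*g + 36*X)*(X + g) = (X + g)*(-12*g + 36*X))
Z(2, -84)/(-702) = (-12*2**2 + 36*(-84)**2 + 24*(-84)*2)/(-702) = (-12*4 + 36*7056 - 4032)*(-1/702) = (-48 + 254016 - 4032)*(-1/702) = 249936*(-1/702) = -41656/117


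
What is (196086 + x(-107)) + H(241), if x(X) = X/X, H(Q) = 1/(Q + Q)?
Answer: 94513935/482 ≈ 1.9609e+5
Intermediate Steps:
H(Q) = 1/(2*Q)
x(X) = 1
(196086 + x(-107)) + H(241) = (196086 + 1) + (½)/241 = 196087 + (½)*(1/241) = 196087 + 1/482 = 94513935/482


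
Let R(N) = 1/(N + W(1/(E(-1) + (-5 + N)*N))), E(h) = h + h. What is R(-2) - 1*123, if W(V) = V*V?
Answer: -35445/287 ≈ -123.50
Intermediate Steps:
E(h) = 2*h
W(V) = V²
R(N) = 1/(N + (-2 + N*(-5 + N))⁻²) (R(N) = 1/(N + (1/(2*(-1) + (-5 + N)*N))²) = 1/(N + (1/(-2 + N*(-5 + N)))²) = 1/(N + (-2 + N*(-5 + N))⁻²))
R(-2) - 1*123 = (2 - 1*(-2)² + 5*(-2))²/(1 - 2*(2 - 1*(-2)² + 5*(-2))²) - 1*123 = (2 - 1*4 - 10)²/(1 - 2*(2 - 1*4 - 10)²) - 123 = (2 - 4 - 10)²/(1 - 2*(2 - 4 - 10)²) - 123 = (-12)²/(1 - 2*(-12)²) - 123 = 144/(1 - 2*144) - 123 = 144/(1 - 288) - 123 = 144/(-287) - 123 = -1/287*144 - 123 = -144/287 - 123 = -35445/287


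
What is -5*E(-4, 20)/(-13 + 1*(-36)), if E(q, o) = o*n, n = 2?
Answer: 200/49 ≈ 4.0816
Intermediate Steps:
E(q, o) = 2*o (E(q, o) = o*2 = 2*o)
-5*E(-4, 20)/(-13 + 1*(-36)) = -5*2*20/(-13 + 1*(-36)) = -200/(-13 - 36) = -200/(-49) = -200*(-1)/49 = -5*(-40/49) = 200/49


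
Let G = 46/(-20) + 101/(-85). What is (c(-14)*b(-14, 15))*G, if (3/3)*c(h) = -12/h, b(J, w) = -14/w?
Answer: 1186/425 ≈ 2.7906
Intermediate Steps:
c(h) = -12/h
G = -593/170 (G = 46*(-1/20) + 101*(-1/85) = -23/10 - 101/85 = -593/170 ≈ -3.4882)
(c(-14)*b(-14, 15))*G = ((-12/(-14))*(-14/15))*(-593/170) = ((-12*(-1/14))*(-14*1/15))*(-593/170) = ((6/7)*(-14/15))*(-593/170) = -⅘*(-593/170) = 1186/425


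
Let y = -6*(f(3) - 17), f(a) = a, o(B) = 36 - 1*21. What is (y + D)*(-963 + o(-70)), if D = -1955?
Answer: 1773708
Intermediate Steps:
o(B) = 15 (o(B) = 36 - 21 = 15)
y = 84 (y = -6*(3 - 17) = -6*(-14) = 84)
(y + D)*(-963 + o(-70)) = (84 - 1955)*(-963 + 15) = -1871*(-948) = 1773708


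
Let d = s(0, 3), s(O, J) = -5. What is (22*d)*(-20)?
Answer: 2200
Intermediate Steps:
d = -5
(22*d)*(-20) = (22*(-5))*(-20) = -110*(-20) = 2200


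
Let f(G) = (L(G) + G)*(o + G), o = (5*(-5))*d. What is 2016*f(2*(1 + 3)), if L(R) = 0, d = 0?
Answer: 129024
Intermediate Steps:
o = 0 (o = (5*(-5))*0 = -25*0 = 0)
f(G) = G**2 (f(G) = (0 + G)*(0 + G) = G*G = G**2)
2016*f(2*(1 + 3)) = 2016*(2*(1 + 3))**2 = 2016*(2*4)**2 = 2016*8**2 = 2016*64 = 129024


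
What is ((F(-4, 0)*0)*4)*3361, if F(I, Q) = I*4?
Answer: 0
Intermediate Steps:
F(I, Q) = 4*I
((F(-4, 0)*0)*4)*3361 = (((4*(-4))*0)*4)*3361 = (-16*0*4)*3361 = (0*4)*3361 = 0*3361 = 0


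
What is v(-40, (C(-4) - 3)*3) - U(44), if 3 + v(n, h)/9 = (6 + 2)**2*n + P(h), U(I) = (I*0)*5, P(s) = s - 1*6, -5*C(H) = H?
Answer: -115902/5 ≈ -23180.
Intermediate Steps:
C(H) = -H/5
P(s) = -6 + s (P(s) = s - 6 = -6 + s)
U(I) = 0 (U(I) = 0*5 = 0)
v(n, h) = -81 + 9*h + 576*n (v(n, h) = -27 + 9*((6 + 2)**2*n + (-6 + h)) = -27 + 9*(8**2*n + (-6 + h)) = -27 + 9*(64*n + (-6 + h)) = -27 + 9*(-6 + h + 64*n) = -27 + (-54 + 9*h + 576*n) = -81 + 9*h + 576*n)
v(-40, (C(-4) - 3)*3) - U(44) = (-81 + 9*((-1/5*(-4) - 3)*3) + 576*(-40)) - 1*0 = (-81 + 9*((4/5 - 3)*3) - 23040) + 0 = (-81 + 9*(-11/5*3) - 23040) + 0 = (-81 + 9*(-33/5) - 23040) + 0 = (-81 - 297/5 - 23040) + 0 = -115902/5 + 0 = -115902/5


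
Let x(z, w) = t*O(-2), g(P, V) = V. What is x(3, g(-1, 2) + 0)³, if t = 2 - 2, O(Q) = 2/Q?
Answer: 0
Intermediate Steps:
t = 0
x(z, w) = 0 (x(z, w) = 0*(2/(-2)) = 0*(2*(-½)) = 0*(-1) = 0)
x(3, g(-1, 2) + 0)³ = 0³ = 0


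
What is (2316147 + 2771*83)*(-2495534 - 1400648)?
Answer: -9920224837480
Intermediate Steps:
(2316147 + 2771*83)*(-2495534 - 1400648) = (2316147 + 229993)*(-3896182) = 2546140*(-3896182) = -9920224837480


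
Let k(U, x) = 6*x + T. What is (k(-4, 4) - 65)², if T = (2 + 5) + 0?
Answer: 1156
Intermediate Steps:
T = 7 (T = 7 + 0 = 7)
k(U, x) = 7 + 6*x (k(U, x) = 6*x + 7 = 7 + 6*x)
(k(-4, 4) - 65)² = ((7 + 6*4) - 65)² = ((7 + 24) - 65)² = (31 - 65)² = (-34)² = 1156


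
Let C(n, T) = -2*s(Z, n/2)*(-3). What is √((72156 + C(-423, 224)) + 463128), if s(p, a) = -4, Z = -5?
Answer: 2*√133815 ≈ 731.61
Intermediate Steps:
C(n, T) = -24 (C(n, T) = -2*(-4)*(-3) = 8*(-3) = -24)
√((72156 + C(-423, 224)) + 463128) = √((72156 - 24) + 463128) = √(72132 + 463128) = √535260 = 2*√133815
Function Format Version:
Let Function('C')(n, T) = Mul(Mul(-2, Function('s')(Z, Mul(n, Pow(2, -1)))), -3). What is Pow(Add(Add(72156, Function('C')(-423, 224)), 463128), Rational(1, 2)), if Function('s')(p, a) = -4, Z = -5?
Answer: Mul(2, Pow(133815, Rational(1, 2))) ≈ 731.61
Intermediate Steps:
Function('C')(n, T) = -24 (Function('C')(n, T) = Mul(Mul(-2, -4), -3) = Mul(8, -3) = -24)
Pow(Add(Add(72156, Function('C')(-423, 224)), 463128), Rational(1, 2)) = Pow(Add(Add(72156, -24), 463128), Rational(1, 2)) = Pow(Add(72132, 463128), Rational(1, 2)) = Pow(535260, Rational(1, 2)) = Mul(2, Pow(133815, Rational(1, 2)))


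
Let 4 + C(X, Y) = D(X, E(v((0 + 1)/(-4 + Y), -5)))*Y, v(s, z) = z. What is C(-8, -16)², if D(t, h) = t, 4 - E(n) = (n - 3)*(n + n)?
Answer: 15376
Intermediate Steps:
E(n) = 4 - 2*n*(-3 + n) (E(n) = 4 - (n - 3)*(n + n) = 4 - (-3 + n)*2*n = 4 - 2*n*(-3 + n))
C(X, Y) = -4 + X*Y
C(-8, -16)² = (-4 - 8*(-16))² = (-4 + 128)² = 124² = 15376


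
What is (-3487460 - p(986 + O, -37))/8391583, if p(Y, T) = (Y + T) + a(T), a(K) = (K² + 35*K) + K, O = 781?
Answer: -3489227/8391583 ≈ -0.41580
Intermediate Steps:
a(K) = K² + 36*K
p(Y, T) = T + Y + T*(36 + T) (p(Y, T) = (Y + T) + T*(36 + T) = (T + Y) + T*(36 + T) = T + Y + T*(36 + T))
(-3487460 - p(986 + O, -37))/8391583 = (-3487460 - (-37 + (986 + 781) - 37*(36 - 37)))/8391583 = (-3487460 - (-37 + 1767 - 37*(-1)))*(1/8391583) = (-3487460 - (-37 + 1767 + 37))*(1/8391583) = (-3487460 - 1*1767)*(1/8391583) = (-3487460 - 1767)*(1/8391583) = -3489227*1/8391583 = -3489227/8391583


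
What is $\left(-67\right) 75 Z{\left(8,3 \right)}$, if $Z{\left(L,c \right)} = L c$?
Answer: $-120600$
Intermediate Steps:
$\left(-67\right) 75 Z{\left(8,3 \right)} = \left(-67\right) 75 \cdot 8 \cdot 3 = \left(-5025\right) 24 = -120600$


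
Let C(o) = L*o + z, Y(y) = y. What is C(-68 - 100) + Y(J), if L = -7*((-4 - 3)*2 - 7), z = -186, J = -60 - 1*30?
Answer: -24972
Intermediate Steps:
J = -90 (J = -60 - 30 = -90)
L = 147 (L = -7*(-7*2 - 7) = -7*(-14 - 7) = -7*(-21) = 147)
C(o) = -186 + 147*o (C(o) = 147*o - 186 = -186 + 147*o)
C(-68 - 100) + Y(J) = (-186 + 147*(-68 - 100)) - 90 = (-186 + 147*(-168)) - 90 = (-186 - 24696) - 90 = -24882 - 90 = -24972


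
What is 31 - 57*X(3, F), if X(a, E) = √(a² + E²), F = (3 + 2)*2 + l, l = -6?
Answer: -254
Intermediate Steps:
F = 4 (F = (3 + 2)*2 - 6 = 5*2 - 6 = 10 - 6 = 4)
X(a, E) = √(E² + a²)
31 - 57*X(3, F) = 31 - 57*√(4² + 3²) = 31 - 57*√(16 + 9) = 31 - 57*√25 = 31 - 57*5 = 31 - 285 = -254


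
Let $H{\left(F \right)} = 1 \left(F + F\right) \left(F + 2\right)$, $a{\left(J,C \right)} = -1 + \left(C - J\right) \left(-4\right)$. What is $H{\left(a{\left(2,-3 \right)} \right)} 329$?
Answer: $262542$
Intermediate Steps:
$a{\left(J,C \right)} = -1 - 4 C + 4 J$ ($a{\left(J,C \right)} = -1 - \left(- 4 J + 4 C\right) = -1 - 4 C + 4 J$)
$H{\left(F \right)} = 2 F \left(2 + F\right)$ ($H{\left(F \right)} = 1 \cdot 2 F \left(2 + F\right) = 2 F \left(2 + F\right)$)
$H{\left(a{\left(2,-3 \right)} \right)} 329 = 2 \left(-1 - -12 + 4 \cdot 2\right) \left(2 - -19\right) 329 = 2 \left(-1 + 12 + 8\right) \left(2 + \left(-1 + 12 + 8\right)\right) 329 = 2 \cdot 19 \left(2 + 19\right) 329 = 2 \cdot 19 \cdot 21 \cdot 329 = 798 \cdot 329 = 262542$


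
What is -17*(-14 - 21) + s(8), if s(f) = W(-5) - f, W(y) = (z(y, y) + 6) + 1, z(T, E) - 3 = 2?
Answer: 599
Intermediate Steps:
z(T, E) = 5 (z(T, E) = 3 + 2 = 5)
W(y) = 12 (W(y) = (5 + 6) + 1 = 11 + 1 = 12)
s(f) = 12 - f
-17*(-14 - 21) + s(8) = -17*(-14 - 21) + (12 - 1*8) = -17*(-35) + (12 - 8) = 595 + 4 = 599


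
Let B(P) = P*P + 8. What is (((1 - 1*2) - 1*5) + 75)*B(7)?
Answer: 3933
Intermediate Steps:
B(P) = 8 + P**2 (B(P) = P**2 + 8 = 8 + P**2)
(((1 - 1*2) - 1*5) + 75)*B(7) = (((1 - 1*2) - 1*5) + 75)*(8 + 7**2) = (((1 - 2) - 5) + 75)*(8 + 49) = ((-1 - 5) + 75)*57 = (-6 + 75)*57 = 69*57 = 3933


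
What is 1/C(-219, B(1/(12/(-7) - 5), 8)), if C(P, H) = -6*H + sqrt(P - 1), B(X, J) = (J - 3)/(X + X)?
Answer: 987/101561 - 98*I*sqrt(55)/507805 ≈ 0.0097183 - 0.0014312*I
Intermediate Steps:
B(X, J) = (-3 + J)/(2*X) (B(X, J) = (-3 + J)/((2*X)) = (-3 + J)*(1/(2*X)) = (-3 + J)/(2*X))
C(P, H) = sqrt(-1 + P) - 6*H (C(P, H) = -6*H + sqrt(-1 + P) = sqrt(-1 + P) - 6*H)
1/C(-219, B(1/(12/(-7) - 5), 8)) = 1/(sqrt(-1 - 219) - 3*(-3 + 8)/(1/(12/(-7) - 5))) = 1/(sqrt(-220) - 3*5/(1/(12*(-1/7) - 5))) = 1/(2*I*sqrt(55) - 3*5/(1/(-12/7 - 5))) = 1/(2*I*sqrt(55) - 3*5/(1/(-47/7))) = 1/(2*I*sqrt(55) - 3*5/(-7/47)) = 1/(2*I*sqrt(55) - 3*(-47)*5/7) = 1/(2*I*sqrt(55) - 6*(-235/14)) = 1/(2*I*sqrt(55) + 705/7) = 1/(705/7 + 2*I*sqrt(55))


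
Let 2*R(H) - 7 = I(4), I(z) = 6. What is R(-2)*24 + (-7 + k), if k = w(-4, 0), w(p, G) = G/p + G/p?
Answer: 149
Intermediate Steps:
w(p, G) = 2*G/p
k = 0 (k = 2*0/(-4) = 2*0*(-¼) = 0)
R(H) = 13/2 (R(H) = 7/2 + (½)*6 = 7/2 + 3 = 13/2)
R(-2)*24 + (-7 + k) = (13/2)*24 + (-7 + 0) = 156 - 7 = 149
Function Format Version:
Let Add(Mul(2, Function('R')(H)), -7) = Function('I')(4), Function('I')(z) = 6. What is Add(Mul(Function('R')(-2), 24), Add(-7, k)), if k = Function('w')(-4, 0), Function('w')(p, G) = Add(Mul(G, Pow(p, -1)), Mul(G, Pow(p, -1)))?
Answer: 149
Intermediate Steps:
Function('w')(p, G) = Mul(2, G, Pow(p, -1))
k = 0 (k = Mul(2, 0, Pow(-4, -1)) = Mul(2, 0, Rational(-1, 4)) = 0)
Function('R')(H) = Rational(13, 2) (Function('R')(H) = Add(Rational(7, 2), Mul(Rational(1, 2), 6)) = Add(Rational(7, 2), 3) = Rational(13, 2))
Add(Mul(Function('R')(-2), 24), Add(-7, k)) = Add(Mul(Rational(13, 2), 24), Add(-7, 0)) = Add(156, -7) = 149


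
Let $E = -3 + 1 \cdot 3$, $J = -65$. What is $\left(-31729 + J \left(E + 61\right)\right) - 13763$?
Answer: $-49457$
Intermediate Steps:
$E = 0$ ($E = -3 + 3 = 0$)
$\left(-31729 + J \left(E + 61\right)\right) - 13763 = \left(-31729 - 65 \left(0 + 61\right)\right) - 13763 = \left(-31729 - 3965\right) - 13763 = -35694 - 13763 = -49457$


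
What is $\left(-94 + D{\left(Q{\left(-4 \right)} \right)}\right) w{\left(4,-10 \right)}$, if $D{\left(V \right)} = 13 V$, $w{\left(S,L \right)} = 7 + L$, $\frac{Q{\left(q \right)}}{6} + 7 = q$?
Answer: $2856$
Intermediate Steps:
$Q{\left(q \right)} = -42 + 6 q$
$\left(-94 + D{\left(Q{\left(-4 \right)} \right)}\right) w{\left(4,-10 \right)} = \left(-94 + 13 \left(-42 + 6 \left(-4\right)\right)\right) \left(7 - 10\right) = \left(-94 + 13 \left(-42 - 24\right)\right) \left(-3\right) = \left(-94 + 13 \left(-66\right)\right) \left(-3\right) = \left(-94 - 858\right) \left(-3\right) = \left(-952\right) \left(-3\right) = 2856$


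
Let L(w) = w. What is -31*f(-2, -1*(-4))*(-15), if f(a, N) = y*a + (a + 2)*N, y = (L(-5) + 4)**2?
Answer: -930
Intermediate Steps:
y = 1 (y = (-5 + 4)**2 = (-1)**2 = 1)
f(a, N) = a + N*(2 + a) (f(a, N) = 1*a + (a + 2)*N = a + (2 + a)*N = a + N*(2 + a))
-31*f(-2, -1*(-4))*(-15) = -31*(-2 + 2*(-1*(-4)) - 1*(-4)*(-2))*(-15) = -31*(-2 + 2*4 + 4*(-2))*(-15) = -31*(-2 + 8 - 8)*(-15) = -31*(-2)*(-15) = 62*(-15) = -930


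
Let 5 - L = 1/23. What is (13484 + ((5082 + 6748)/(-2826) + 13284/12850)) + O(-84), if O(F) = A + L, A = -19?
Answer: 2811950520958/208806075 ≈ 13467.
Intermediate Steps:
L = 114/23 (L = 5 - 1/23 = 114/23 ≈ 4.9565)
O(F) = -323/23 (O(F) = -19 + 114/23 = -323/23)
(13484 + ((5082 + 6748)/(-2826) + 13284/12850)) + O(-84) = (13484 + ((5082 + 6748)/(-2826) + 13284/12850)) - 323/23 = (13484 + (11830*(-1/2826) + 13284*(1/12850))) - 323/23 = (13484 + (-5915/1413 + 6642/6425)) - 323/23 = (13484 - 28618729/9078525) - 323/23 = 122386212371/9078525 - 323/23 = 2811950520958/208806075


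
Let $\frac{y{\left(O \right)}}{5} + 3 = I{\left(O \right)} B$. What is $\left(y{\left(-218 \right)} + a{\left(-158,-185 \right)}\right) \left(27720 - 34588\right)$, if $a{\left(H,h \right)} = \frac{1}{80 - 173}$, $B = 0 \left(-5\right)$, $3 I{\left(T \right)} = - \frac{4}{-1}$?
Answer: $\frac{9587728}{93} \approx 1.0309 \cdot 10^{5}$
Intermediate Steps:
$I{\left(T \right)} = \frac{4}{3}$ ($I{\left(T \right)} = \frac{\left(-4\right) \frac{1}{-1}}{3} = \frac{\left(-4\right) \left(-1\right)}{3} = \frac{1}{3} \cdot 4 = \frac{4}{3}$)
$B = 0$
$a{\left(H,h \right)} = - \frac{1}{93}$ ($a{\left(H,h \right)} = \frac{1}{-93} = - \frac{1}{93}$)
$y{\left(O \right)} = -15$ ($y{\left(O \right)} = -15 + 5 \cdot \frac{4}{3} \cdot 0 = -15 + 5 \cdot 0 = -15 + 0 = -15$)
$\left(y{\left(-218 \right)} + a{\left(-158,-185 \right)}\right) \left(27720 - 34588\right) = \left(-15 - \frac{1}{93}\right) \left(27720 - 34588\right) = \left(- \frac{1396}{93}\right) \left(-6868\right) = \frac{9587728}{93}$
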